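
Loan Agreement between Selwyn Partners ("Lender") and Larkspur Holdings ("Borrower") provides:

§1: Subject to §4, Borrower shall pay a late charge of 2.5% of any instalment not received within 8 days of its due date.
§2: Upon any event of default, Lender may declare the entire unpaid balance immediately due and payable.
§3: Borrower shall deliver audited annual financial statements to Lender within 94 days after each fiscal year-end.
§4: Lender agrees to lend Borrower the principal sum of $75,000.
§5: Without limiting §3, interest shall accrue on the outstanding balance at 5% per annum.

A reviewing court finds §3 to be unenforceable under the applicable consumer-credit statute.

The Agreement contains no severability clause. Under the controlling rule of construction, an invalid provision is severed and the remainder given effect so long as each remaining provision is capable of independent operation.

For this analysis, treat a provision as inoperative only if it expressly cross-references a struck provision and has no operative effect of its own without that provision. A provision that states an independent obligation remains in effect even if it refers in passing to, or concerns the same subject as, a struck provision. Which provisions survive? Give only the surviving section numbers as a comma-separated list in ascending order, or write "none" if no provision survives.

§3 is struck. Although §5 refers to §3, its operative terms do not depend on §3, so it remains in effect. Nothing else in the Agreement is defined by reference to §3. With no severability clause, the stated default rule severs what cannot stand and enforces each remaining provision that can operate on its own. That leaves §1, §2, §4, and §5 in effect.

1, 2, 4, 5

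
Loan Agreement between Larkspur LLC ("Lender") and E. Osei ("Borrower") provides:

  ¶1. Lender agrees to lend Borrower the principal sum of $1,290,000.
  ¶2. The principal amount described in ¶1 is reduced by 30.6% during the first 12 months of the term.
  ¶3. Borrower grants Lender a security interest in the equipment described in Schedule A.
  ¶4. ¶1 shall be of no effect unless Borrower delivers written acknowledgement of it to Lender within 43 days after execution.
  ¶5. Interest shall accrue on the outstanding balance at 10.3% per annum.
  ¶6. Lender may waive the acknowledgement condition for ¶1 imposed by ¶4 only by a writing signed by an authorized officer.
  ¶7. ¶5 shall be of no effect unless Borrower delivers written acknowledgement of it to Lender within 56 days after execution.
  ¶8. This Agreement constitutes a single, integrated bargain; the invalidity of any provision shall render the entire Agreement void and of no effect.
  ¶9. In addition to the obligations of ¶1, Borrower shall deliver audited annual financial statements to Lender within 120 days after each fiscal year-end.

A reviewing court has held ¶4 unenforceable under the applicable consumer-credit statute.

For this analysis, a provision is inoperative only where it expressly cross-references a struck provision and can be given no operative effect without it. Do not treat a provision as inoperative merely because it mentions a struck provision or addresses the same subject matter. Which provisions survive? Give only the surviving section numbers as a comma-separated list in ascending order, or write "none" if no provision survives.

¶4 is struck. The only function of ¶6 is the waiver condition for ¶4, so it cannot stand once ¶4 is removed. ¶8 provides that the Agreement is not severable, so the invalidity of any one provision voids the entire Agreement. No provision of the Agreement survives.

none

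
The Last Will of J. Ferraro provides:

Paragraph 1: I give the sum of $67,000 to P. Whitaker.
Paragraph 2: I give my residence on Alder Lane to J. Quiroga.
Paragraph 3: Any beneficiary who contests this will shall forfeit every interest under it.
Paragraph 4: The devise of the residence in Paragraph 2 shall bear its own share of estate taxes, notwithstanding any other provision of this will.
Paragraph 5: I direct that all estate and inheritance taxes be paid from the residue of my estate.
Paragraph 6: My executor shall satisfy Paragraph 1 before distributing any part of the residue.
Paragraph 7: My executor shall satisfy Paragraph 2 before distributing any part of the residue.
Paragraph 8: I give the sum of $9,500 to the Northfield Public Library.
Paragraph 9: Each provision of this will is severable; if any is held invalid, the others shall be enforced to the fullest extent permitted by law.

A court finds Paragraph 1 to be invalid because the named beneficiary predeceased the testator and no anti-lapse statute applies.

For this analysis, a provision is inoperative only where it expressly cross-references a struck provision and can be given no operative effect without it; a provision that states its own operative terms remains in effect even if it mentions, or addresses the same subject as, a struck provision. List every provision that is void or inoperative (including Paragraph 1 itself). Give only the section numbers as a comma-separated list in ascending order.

Paragraph 1 is struck. Paragraph 6 operates only by reference to Paragraph 1, so it falls with Paragraph 1. Paragraph 9 is a severability clause and preserves every provision that can still be given independent effect. The provisions still in force are Paragraph 2, Paragraph 3, Paragraph 4, Paragraph 5, Paragraph 7, Paragraph 8, and Paragraph 9.

1, 6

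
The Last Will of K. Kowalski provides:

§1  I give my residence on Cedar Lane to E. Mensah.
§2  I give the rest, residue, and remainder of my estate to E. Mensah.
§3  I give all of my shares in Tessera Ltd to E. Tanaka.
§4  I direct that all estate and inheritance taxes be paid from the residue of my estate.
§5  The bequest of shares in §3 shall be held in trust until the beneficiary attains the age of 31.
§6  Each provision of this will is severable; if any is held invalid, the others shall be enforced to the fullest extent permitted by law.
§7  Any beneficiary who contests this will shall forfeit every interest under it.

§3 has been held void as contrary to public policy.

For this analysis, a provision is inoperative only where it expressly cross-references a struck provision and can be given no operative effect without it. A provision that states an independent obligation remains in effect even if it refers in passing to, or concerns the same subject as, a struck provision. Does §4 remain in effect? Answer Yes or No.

Yes

§3 is struck. §5 operates only by reference to §3, so it falls with §3. Under the severability clause in §6, the remaining provisions continue in force. That leaves §1, §2, §4, §6, and §7 in effect. §4 is among the surviving provisions, so the answer is yes.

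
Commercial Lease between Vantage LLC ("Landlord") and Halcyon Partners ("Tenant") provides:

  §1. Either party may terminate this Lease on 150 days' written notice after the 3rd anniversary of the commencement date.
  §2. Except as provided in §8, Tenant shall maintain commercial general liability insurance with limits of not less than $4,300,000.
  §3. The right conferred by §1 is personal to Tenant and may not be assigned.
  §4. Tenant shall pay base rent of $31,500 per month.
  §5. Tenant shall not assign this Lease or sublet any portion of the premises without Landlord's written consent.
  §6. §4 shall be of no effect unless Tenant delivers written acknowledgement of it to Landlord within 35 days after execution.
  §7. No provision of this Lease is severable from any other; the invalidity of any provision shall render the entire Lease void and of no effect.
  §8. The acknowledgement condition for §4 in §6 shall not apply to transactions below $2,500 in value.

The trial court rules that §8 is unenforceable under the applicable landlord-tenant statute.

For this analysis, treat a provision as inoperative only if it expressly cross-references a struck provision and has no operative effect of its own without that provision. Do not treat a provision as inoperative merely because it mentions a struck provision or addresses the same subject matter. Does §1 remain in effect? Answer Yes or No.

No

§8 is struck. No other provision's operative terms depend on §8. §7 provides that the Lease is not severable, so the invalidity of any one provision voids the entire Lease. No provision of the Lease survives. §1 is among the inoperative provisions, so the answer is no.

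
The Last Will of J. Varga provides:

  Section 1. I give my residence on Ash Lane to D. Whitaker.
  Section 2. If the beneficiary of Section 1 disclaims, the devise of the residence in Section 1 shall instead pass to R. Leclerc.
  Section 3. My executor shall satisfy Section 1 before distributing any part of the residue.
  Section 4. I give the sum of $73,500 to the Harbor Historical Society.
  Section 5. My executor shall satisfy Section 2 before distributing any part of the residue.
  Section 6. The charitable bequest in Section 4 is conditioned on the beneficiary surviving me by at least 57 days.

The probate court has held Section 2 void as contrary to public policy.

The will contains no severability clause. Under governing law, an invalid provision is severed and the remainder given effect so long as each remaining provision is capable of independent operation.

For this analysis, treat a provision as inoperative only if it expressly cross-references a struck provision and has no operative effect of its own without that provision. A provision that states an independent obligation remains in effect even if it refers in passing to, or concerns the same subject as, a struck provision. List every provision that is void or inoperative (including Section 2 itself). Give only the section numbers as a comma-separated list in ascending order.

2, 5

Section 2 is struck. Section 5 operates only by reference to Section 2, so it falls with Section 2. Under the stated default rule, only provisions that cannot operate independently fall away; the rest are enforced. Section 1, Section 3, Section 4, and Section 6 remain in effect.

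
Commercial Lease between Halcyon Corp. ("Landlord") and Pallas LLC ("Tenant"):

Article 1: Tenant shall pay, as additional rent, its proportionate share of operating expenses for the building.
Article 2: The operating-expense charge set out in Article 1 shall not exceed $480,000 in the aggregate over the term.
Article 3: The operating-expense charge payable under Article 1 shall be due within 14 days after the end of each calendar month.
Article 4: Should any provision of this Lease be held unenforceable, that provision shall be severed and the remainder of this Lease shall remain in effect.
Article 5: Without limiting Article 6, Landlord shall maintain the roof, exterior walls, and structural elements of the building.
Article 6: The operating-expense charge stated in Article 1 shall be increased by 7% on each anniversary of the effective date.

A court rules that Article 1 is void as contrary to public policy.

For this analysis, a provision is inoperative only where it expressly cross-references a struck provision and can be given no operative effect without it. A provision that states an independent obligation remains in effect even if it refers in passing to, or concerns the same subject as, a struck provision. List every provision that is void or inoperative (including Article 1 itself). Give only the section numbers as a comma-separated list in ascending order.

1, 2, 3, 6

Article 1 is struck. Article 2 does nothing except set the aggregate cap on the operating-expense charge by reference to Article 1; with Article 1 gone it has no independent effect and is inoperative. The whole of Article 3 is the payment deadline for the operating-expense charge, defined by reference to Article 1, so Article 3 cannot stand once Article 1 is removed. Article 6 has no operative effect of its own apart from Article 1 and is therefore inoperative. Article 5 mentions Article 6 but its own obligation stands independently of Article 6, so Article 5 is not affected. Article 4 is a severability clause and preserves every provision that can still be given independent effect. Article 4 and Article 5 remain in effect.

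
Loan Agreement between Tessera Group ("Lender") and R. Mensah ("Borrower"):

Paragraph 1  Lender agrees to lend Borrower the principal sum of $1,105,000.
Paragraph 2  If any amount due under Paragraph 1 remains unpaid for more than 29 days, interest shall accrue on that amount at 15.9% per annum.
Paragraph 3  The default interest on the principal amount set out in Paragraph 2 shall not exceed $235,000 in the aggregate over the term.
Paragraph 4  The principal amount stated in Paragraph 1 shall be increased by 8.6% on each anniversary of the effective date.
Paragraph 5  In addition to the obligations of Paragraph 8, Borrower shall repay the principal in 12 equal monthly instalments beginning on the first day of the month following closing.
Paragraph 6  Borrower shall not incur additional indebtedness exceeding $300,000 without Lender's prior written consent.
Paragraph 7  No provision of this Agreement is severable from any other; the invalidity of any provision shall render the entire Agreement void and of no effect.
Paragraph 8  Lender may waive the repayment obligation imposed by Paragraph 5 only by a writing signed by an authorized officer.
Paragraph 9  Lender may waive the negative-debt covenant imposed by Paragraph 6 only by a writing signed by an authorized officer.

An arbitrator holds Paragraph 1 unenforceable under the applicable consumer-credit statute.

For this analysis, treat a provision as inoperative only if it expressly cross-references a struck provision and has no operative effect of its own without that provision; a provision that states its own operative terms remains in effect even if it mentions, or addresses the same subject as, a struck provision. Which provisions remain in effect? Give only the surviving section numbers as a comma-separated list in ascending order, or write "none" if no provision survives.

none

Paragraph 1 is struck. Paragraph 2 does nothing except set the default interest on the principal amount by reference to Paragraph 1; with Paragraph 1 gone it has no independent effect and is inoperative. Paragraph 4 operates only by reference to Paragraph 1, so it falls with Paragraph 1. Paragraph 3 does nothing except set the aggregate cap on the default interest on the principal amount by reference to Paragraph 2; with Paragraph 2 gone it has no independent effect and is inoperative. Paragraph 7 provides that the Agreement is not severable, so the invalidity of any one provision voids the entire Agreement. No provision of the Agreement survives.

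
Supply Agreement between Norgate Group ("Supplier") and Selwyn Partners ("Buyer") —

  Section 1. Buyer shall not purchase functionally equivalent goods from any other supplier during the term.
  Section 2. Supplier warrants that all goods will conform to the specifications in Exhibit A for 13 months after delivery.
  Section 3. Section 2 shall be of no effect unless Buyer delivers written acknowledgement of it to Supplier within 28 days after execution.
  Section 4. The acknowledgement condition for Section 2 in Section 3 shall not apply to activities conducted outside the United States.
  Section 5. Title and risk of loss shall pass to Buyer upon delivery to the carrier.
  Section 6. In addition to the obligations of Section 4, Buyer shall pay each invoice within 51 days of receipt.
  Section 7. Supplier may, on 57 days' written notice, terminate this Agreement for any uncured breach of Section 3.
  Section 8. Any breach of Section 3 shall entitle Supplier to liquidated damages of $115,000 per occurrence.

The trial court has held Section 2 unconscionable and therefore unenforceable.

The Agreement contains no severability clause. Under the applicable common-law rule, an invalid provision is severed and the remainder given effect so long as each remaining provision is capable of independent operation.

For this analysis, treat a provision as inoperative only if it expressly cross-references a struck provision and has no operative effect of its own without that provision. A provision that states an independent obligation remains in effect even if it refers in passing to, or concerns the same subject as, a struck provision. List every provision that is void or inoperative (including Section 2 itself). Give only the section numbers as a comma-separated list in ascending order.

2, 3, 4, 7, 8

Section 2 is struck. Section 3 has no operative effect of its own apart from Section 2 and is therefore inoperative. The whole of Section 4 is the carve-out from the acknowledgement condition for Section 2, defined by reference to Section 3, so Section 4 cannot stand once Section 3 is removed. The only function of Section 7 is the termination right for breach of Section 3, so it cannot stand once Section 3 is removed. Section 8 operates only by reference to Section 3, so it falls with Section 3. Section 6 mentions Section 4 but its own obligation stands independently of Section 4, so Section 6 is not affected. With no severability clause, the stated default rule severs what cannot stand and enforces each remaining provision that can operate on its own. That leaves Section 1, Section 5, and Section 6 in effect.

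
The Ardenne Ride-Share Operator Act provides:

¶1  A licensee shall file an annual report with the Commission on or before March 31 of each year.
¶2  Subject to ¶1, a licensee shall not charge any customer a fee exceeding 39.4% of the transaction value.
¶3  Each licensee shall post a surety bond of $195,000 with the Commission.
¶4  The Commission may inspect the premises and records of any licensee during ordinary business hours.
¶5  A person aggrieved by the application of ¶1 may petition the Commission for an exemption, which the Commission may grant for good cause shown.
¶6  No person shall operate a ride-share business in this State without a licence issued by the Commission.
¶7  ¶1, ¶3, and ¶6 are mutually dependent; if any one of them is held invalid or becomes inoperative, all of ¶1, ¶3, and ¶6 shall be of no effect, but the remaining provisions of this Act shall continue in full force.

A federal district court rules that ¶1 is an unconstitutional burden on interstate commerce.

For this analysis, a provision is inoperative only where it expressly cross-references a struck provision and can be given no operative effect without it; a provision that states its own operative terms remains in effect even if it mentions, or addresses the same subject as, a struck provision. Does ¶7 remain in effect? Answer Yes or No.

Yes

¶1 is struck. ¶5 operates only by reference to ¶1, so it falls with ¶1. ¶2 mentions ¶1 but its own obligation stands independently of ¶1, so ¶2 is not affected. ¶7 declares ¶1, ¶3, and ¶6 mutually dependent; since one of them has fallen, all of them are of no effect. That brings down ¶3 and ¶6 as well. The remainder continues in force under ¶7. That leaves ¶2, ¶4, and ¶7 in effect. ¶7 is among the surviving provisions, so the answer is yes.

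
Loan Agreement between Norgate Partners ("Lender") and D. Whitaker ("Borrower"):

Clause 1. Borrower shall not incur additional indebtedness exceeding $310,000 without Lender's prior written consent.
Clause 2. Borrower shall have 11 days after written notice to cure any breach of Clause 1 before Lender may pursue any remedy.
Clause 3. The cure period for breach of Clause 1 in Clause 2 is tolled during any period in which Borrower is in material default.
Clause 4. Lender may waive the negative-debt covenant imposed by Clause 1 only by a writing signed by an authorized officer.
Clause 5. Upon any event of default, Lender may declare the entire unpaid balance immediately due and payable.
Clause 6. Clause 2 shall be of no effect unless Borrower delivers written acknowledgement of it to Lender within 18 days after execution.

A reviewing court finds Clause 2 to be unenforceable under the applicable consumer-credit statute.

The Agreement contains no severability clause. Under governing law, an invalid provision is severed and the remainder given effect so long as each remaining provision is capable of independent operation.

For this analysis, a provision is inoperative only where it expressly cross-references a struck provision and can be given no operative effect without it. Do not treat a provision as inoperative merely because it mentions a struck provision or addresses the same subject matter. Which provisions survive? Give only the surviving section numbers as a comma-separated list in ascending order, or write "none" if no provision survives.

1, 4, 5

Clause 2 is struck. Clause 3 has no operative effect of its own apart from Clause 2 and is therefore inoperative. Clause 6 operates only by reference to Clause 2, so it falls with Clause 2. Under the stated default rule, only provisions that cannot operate independently fall away; the rest are enforced. Clause 1, Clause 4, and Clause 5 remain in effect.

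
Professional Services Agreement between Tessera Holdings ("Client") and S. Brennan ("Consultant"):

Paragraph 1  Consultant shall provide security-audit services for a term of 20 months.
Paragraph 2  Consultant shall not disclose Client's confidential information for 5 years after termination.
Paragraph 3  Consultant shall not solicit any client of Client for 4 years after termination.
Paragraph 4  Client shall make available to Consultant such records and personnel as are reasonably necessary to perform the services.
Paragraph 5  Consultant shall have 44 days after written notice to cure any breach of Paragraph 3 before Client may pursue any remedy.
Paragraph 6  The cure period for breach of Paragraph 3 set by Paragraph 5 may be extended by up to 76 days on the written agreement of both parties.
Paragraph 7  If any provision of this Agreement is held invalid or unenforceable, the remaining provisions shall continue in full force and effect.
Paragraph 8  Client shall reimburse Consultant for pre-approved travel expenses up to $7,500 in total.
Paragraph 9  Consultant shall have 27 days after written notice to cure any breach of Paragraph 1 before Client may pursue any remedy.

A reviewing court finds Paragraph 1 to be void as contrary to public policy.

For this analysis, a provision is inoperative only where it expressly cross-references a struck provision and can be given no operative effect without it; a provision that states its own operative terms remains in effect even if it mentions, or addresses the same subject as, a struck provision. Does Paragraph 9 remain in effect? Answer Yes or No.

Paragraph 1 is struck. The only function of Paragraph 9 is the cure period for breach of Paragraph 1, so it cannot stand once Paragraph 1 is removed. Paragraph 7 is a severability clause and preserves every provision that can still be given independent effect. The provisions still in force are Paragraph 2, Paragraph 3, Paragraph 4, Paragraph 5, Paragraph 6, Paragraph 7, and Paragraph 8. Paragraph 9 is among the inoperative provisions, so the answer is no.

No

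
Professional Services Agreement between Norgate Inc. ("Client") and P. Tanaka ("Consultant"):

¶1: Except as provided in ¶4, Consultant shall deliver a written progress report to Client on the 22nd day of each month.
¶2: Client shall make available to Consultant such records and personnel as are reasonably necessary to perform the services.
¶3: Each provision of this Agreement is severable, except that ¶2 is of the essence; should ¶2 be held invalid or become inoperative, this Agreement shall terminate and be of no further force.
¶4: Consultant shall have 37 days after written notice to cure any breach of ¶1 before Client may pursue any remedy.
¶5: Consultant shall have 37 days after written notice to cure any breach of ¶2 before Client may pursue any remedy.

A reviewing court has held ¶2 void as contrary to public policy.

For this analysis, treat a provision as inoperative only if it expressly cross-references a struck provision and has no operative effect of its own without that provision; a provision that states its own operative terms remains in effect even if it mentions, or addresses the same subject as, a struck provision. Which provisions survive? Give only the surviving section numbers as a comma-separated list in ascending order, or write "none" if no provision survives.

¶2 is struck. ¶5 operates only by reference to ¶2, so it falls with ¶2. ¶3 makes ¶2 an essential term, and ¶2 is the provision held invalid; under ¶3, the entire Agreement is therefore void. No provision of the Agreement survives.

none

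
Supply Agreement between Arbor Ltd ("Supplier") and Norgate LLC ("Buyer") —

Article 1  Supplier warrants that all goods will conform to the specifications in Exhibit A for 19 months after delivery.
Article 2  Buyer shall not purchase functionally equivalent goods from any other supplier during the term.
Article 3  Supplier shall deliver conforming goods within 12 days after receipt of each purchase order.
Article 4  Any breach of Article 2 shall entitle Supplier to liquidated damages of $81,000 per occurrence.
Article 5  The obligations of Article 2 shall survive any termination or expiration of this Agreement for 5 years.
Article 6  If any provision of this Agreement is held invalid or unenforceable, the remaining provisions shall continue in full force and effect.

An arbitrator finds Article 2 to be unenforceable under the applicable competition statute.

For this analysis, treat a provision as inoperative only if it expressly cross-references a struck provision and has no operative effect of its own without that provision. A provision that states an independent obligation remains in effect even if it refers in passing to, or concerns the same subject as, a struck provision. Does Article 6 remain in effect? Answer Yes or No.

Yes

Article 2 is struck. The whole of Article 4 is the liquidated-damages amount, defined by reference to Article 2, so Article 4 cannot stand once Article 2 is removed. The only function of Article 5 is the survival period for Article 2, so it cannot stand once Article 2 is removed. Under the severability clause in Article 6, the remaining provisions continue in force. Article 1, Article 3, and Article 6 remain in effect. Article 6 is among the surviving provisions, so the answer is yes.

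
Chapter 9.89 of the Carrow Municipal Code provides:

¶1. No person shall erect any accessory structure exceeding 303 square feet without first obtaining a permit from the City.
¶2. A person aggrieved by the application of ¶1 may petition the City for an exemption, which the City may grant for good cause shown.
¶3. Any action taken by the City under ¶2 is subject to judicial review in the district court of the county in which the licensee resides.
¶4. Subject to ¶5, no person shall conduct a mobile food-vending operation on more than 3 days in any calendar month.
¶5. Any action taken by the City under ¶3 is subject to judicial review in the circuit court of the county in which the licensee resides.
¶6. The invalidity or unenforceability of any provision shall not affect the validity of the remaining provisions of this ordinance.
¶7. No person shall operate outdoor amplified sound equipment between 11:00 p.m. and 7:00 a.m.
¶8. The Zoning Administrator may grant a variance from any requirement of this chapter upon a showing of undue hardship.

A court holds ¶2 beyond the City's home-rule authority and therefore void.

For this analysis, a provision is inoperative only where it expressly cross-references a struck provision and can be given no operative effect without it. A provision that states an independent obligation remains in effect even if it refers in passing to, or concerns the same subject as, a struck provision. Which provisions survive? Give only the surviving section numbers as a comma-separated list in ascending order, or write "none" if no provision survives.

¶2 is struck. ¶3 merely fixes the judicial-review right for ¶2; with ¶2 gone it has nothing to operate on and falls away. The only function of ¶5 is the judicial-review right for ¶3, so it cannot stand once ¶3 is removed. Although ¶4 refers to ¶5, its operative terms do not depend on ¶5, so it remains in effect. ¶6 is a severability clause and preserves every provision that can still be given independent effect. ¶1, ¶4, ¶6, ¶7, and ¶8 remain in effect.

1, 4, 6, 7, 8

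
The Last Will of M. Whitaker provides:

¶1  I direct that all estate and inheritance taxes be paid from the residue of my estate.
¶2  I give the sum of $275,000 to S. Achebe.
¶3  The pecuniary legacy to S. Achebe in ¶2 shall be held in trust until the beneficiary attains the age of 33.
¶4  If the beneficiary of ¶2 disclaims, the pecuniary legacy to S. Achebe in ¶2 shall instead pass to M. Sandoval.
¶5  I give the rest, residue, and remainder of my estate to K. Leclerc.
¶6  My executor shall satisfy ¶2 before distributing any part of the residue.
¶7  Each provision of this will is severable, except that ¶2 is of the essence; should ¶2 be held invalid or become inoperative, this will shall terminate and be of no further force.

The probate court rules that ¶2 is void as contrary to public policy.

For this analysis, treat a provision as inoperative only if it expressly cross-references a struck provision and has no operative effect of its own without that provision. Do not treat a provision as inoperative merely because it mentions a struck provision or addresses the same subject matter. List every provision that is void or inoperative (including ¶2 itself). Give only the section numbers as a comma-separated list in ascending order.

1, 2, 3, 4, 5, 6, 7

¶2 is struck. The only function of ¶3 is the trust for ¶2, so it cannot stand once ¶2 is removed. ¶4 operates only by reference to ¶2, so it falls with ¶2. ¶6 operates only by reference to ¶2, so it falls with ¶2. ¶7 makes ¶2 an essential term, and ¶2 is the provision held invalid; under ¶7, the entire will is therefore void. No provision of the will survives.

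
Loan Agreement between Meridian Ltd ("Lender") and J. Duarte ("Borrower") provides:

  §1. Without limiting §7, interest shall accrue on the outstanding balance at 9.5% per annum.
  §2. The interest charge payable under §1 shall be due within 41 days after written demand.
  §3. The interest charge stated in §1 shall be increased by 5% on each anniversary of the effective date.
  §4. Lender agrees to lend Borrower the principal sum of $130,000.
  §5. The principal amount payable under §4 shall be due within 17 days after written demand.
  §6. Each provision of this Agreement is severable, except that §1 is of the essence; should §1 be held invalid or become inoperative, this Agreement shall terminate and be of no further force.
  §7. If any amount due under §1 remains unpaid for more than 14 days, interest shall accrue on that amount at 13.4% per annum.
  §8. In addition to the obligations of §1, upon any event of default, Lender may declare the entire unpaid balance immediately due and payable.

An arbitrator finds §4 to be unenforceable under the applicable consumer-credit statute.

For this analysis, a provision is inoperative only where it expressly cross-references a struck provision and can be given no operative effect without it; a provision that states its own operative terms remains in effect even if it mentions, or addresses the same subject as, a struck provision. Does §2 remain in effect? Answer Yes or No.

§4 is struck. §5 operates only by reference to §4, so it falls with §4. §6 makes §1 an essential term, but §1 is unaffected, so the severability proviso in §6 preserves the remaining provisions. §1, §2, §3, §6, §7, and §8 remain in effect. §2 is among the surviving provisions, so the answer is yes.

Yes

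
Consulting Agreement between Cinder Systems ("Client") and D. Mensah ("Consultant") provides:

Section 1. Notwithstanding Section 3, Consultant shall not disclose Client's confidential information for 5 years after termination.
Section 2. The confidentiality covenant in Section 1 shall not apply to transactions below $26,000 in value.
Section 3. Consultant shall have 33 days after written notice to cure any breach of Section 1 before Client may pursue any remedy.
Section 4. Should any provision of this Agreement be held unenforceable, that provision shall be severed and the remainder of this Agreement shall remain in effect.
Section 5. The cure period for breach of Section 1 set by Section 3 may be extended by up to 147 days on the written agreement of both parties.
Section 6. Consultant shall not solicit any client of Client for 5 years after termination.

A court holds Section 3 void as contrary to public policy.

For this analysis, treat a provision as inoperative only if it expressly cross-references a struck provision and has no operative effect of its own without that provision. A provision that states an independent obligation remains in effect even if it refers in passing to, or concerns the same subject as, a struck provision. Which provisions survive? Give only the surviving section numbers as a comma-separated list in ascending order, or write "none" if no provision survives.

1, 2, 4, 6

Section 3 is struck. Section 5 does nothing except set the extension of the cure period for breach of Section 1 by reference to Section 3; with Section 3 gone it has no independent effect and is inoperative. Although Section 1 refers to Section 3, its operative terms do not depend on Section 3, so it remains in effect. Under the severability clause in Section 4, the remaining provisions continue in force. Section 1, Section 2, Section 4, and Section 6 remain in effect.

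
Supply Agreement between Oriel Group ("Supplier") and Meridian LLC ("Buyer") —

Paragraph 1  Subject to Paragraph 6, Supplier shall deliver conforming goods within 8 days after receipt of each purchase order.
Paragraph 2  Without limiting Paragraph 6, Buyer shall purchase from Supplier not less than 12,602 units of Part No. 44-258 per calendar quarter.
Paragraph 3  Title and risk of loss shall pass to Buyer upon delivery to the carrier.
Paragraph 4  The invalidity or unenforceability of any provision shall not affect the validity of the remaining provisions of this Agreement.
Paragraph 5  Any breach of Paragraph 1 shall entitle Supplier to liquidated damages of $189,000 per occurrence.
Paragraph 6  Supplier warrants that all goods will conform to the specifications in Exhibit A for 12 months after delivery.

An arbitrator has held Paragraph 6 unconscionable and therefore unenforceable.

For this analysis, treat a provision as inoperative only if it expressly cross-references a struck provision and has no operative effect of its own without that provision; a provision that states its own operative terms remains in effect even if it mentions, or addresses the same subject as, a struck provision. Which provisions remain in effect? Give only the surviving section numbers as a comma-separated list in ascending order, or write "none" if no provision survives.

Paragraph 6 is struck. Although Paragraph 2 refers to Paragraph 6, its operative terms do not depend on Paragraph 6, so it remains in effect. Although Paragraph 1 refers to Paragraph 6, its operative terms do not depend on Paragraph 6, so it remains in effect. No other provision's operative terms depend on Paragraph 6. Under the severability clause in Paragraph 4, the remaining provisions continue in force. That leaves Paragraph 1, Paragraph 2, Paragraph 3, Paragraph 4, and Paragraph 5 in effect.

1, 2, 3, 4, 5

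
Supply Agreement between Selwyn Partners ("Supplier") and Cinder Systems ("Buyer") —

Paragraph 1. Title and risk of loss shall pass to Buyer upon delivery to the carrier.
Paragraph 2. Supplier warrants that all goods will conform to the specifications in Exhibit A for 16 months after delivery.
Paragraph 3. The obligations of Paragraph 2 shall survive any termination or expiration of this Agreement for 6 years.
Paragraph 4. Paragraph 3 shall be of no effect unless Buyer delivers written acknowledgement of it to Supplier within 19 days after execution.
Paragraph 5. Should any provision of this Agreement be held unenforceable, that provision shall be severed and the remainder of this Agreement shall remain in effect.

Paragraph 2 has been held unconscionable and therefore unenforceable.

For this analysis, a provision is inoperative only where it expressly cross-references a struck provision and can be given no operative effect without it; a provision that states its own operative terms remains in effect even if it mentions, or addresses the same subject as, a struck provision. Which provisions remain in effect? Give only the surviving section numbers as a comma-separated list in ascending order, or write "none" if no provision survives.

Paragraph 2 is struck. Paragraph 3 has no operative effect of its own apart from Paragraph 2 and is therefore inoperative. Paragraph 4 has no operative effect of its own apart from Paragraph 3 and is therefore inoperative. Under the severability clause in Paragraph 5, the remaining provisions continue in force. The provisions still in force are Paragraph 1 and Paragraph 5.

1, 5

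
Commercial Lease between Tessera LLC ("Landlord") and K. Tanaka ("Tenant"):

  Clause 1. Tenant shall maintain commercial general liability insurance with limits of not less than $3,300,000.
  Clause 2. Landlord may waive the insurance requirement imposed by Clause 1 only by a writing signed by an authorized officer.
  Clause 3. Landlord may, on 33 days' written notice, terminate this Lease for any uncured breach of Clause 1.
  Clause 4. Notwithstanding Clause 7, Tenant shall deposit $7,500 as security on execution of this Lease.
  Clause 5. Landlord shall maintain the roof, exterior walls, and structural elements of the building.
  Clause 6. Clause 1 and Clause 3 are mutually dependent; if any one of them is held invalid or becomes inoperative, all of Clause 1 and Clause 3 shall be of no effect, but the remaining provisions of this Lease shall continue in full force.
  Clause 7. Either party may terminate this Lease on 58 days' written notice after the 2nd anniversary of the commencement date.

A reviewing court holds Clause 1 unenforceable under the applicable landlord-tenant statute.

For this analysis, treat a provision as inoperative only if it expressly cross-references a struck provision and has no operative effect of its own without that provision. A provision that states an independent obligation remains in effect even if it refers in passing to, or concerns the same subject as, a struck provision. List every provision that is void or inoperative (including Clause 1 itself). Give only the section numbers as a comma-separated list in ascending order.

Clause 1 is struck. The only function of Clause 2 is the waiver condition for Clause 1, so it cannot stand once Clause 1 is removed. Clause 3 operates only by reference to Clause 1, so it falls with Clause 1. Clause 6 declares Clause 1 and Clause 3 mutually dependent; since one of them has fallen, all of them are of no effect. The remainder continues in force under Clause 6. That leaves Clause 4, Clause 5, Clause 6, and Clause 7 in effect.

1, 2, 3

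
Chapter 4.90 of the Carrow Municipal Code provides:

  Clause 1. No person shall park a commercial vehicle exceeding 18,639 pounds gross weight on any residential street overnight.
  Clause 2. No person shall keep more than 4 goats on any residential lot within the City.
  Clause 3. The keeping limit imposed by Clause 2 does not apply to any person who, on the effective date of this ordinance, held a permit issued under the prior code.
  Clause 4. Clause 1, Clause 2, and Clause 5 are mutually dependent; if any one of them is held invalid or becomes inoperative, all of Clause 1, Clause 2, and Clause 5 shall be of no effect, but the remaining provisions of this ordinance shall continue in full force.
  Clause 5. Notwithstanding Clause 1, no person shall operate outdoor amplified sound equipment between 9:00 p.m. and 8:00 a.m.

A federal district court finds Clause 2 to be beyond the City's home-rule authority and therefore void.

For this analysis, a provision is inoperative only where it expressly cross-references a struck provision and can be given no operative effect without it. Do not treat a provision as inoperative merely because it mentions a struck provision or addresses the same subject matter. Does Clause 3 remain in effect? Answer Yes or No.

Clause 2 is struck. The only function of Clause 3 is the grandfather exemption from Clause 2, so it cannot stand once Clause 2 is removed. Clause 4 declares Clause 1, Clause 2, and Clause 5 mutually dependent; since one of them has fallen, all of them are of no effect. That brings down Clause 1 and Clause 5 as well. The remainder continues in force under Clause 4. Only Clause 4 remains in effect. Clause 3 is among the inoperative provisions, so the answer is no.

No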